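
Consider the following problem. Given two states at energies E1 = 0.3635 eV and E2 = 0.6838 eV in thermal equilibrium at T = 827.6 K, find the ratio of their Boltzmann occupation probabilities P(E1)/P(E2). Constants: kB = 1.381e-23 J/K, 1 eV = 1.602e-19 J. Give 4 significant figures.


Step 1: Compute energy difference dE = E1 - E2 = 0.3635 - 0.6838 = -0.3203 eV
Step 2: Convert to Joules: dE_J = -0.3203 * 1.602e-19 = -5.131e-20 J
Step 3: Compute exponent = -dE_J / (kB * T) = -(-5.131e-20) / (1.381e-23 * 827.6) = 4.49
Step 4: P(E1)/P(E2) = exp(4.49) = 89.08

89.08


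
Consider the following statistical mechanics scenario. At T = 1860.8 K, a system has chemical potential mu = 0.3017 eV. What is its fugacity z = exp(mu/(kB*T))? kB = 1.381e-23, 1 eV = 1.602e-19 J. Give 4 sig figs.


Step 1: Convert mu to Joules: 0.3017*1.602e-19 = 4.833e-20 J
Step 2: kB*T = 1.381e-23*1860.8 = 2.57e-20 J
Step 3: mu/(kB*T) = 1.881
Step 4: z = exp(1.881) = 6.559

6.559


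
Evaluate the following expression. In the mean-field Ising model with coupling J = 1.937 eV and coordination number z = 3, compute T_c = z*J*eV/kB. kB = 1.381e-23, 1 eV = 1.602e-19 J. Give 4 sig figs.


Step 1: z*J = 3*1.937 = 5.811 eV
Step 2: Convert to Joules: 5.811*1.602e-19 = 9.309e-19 J
Step 3: T_c = 9.309e-19 / 1.381e-23 = 6.741e+04 K

6.741e+04


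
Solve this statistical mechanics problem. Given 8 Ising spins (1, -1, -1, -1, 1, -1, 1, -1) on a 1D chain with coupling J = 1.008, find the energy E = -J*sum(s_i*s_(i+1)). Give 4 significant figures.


Step 1: Nearest-neighbor products: -1, 1, 1, -1, -1, -1, -1
Step 2: Sum of products = -3
Step 3: E = -1.008 * -3 = 3.024

3.024


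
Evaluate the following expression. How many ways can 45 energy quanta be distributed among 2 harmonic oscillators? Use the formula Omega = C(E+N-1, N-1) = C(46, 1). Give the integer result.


Step 1: Use binomial coefficient C(46, 1)
Step 2: Numerator = 46! / 45!
Step 3: Denominator = 1!
Step 4: Omega = 46

46


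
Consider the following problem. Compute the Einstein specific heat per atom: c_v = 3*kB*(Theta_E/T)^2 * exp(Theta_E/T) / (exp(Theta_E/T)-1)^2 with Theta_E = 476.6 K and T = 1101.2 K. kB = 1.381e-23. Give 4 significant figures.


Step 1: x = Theta_E/T = 476.6/1101.2 = 0.4328
Step 2: x^2 = 0.1873
Step 3: exp(x) = 1.542
Step 4: c_v = 3*1.381e-23*0.1873*1.542/(1.542-1)^2 = 4.079e-23

4.079e-23


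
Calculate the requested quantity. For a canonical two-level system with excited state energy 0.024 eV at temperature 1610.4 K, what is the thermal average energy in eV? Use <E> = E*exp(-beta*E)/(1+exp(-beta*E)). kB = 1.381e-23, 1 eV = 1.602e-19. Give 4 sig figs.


Step 1: beta*E = 0.024*1.602e-19/(1.381e-23*1610.4) = 0.1729
Step 2: exp(-beta*E) = 0.8412
Step 3: <E> = 0.024*0.8412/(1+0.8412) = 0.01097 eV

0.01097


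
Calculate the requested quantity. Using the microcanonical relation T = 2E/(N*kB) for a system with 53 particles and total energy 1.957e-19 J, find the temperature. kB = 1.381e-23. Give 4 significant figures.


Step 1: Numerator = 2*E = 2*1.957e-19 = 3.914e-19 J
Step 2: Denominator = N*kB = 53*1.381e-23 = 7.319e-22
Step 3: T = 3.914e-19 / 7.319e-22 = 534.8 K

534.8


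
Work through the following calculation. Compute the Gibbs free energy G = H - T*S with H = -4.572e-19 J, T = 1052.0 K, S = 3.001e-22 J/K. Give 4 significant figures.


Step 1: T*S = 1052.0 * 3.001e-22 = 3.157e-19 J
Step 2: G = H - T*S = -4.572e-19 - 3.157e-19
Step 3: G = -7.729e-19 J

-7.729e-19


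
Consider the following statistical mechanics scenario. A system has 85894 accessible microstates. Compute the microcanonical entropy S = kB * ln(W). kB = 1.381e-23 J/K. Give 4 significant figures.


Step 1: ln(W) = ln(85894) = 11.36
Step 2: S = kB * ln(W) = 1.381e-23 * 11.36
Step 3: S = 1.569e-22 J/K

1.569e-22


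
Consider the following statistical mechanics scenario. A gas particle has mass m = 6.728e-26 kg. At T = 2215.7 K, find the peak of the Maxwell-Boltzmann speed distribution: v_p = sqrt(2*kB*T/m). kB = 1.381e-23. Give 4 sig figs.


Step 1: Numerator = 2*kB*T = 2*1.381e-23*2215.7 = 6.12e-20
Step 2: Ratio = 6.12e-20 / 6.728e-26 = 9.096e+05
Step 3: v_p = sqrt(9.096e+05) = 953.7 m/s

953.7


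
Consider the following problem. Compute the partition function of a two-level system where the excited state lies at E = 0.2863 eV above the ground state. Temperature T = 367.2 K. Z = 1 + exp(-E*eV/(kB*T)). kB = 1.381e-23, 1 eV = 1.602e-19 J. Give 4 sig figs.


Step 1: Compute beta*E = E*eV/(kB*T) = 0.2863*1.602e-19/(1.381e-23*367.2) = 9.045
Step 2: exp(-beta*E) = exp(-9.045) = 0.000118
Step 3: Z = 1 + 0.000118 = 1

1


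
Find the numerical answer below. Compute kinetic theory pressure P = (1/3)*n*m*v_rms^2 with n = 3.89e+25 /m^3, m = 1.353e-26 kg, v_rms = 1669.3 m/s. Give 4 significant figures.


Step 1: v_rms^2 = 1669.3^2 = 2.787e+06
Step 2: n*m = 3.89e+25*1.353e-26 = 0.5263
Step 3: P = (1/3)*0.5263*2.787e+06 = 4.889e+05 Pa

4.889e+05


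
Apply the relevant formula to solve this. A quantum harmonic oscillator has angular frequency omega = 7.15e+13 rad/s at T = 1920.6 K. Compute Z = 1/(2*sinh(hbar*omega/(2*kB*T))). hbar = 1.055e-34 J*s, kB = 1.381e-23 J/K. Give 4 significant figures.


Step 1: Compute x = hbar*omega/(kB*T) = 1.055e-34*7.15e+13/(1.381e-23*1920.6) = 0.2844
Step 2: x/2 = 0.1422
Step 3: sinh(x/2) = 0.1427
Step 4: Z = 1/(2*0.1427) = 3.504

3.504


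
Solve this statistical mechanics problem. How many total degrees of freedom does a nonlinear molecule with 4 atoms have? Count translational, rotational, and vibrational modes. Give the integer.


Step 1: Translational DOF = 3
Step 2: Rotational DOF (nonlinear) = 3
Step 3: Vibrational DOF = 3*4 - 6 = 6
Step 4: Total = 3 + 3 + 6 = 12

12


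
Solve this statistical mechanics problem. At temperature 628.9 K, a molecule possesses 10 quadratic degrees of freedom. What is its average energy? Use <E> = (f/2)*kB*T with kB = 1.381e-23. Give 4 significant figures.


Step 1: f/2 = 10/2 = 5
Step 2: kB*T = 1.381e-23 * 628.9 = 8.685e-21
Step 3: <E> = 5 * 8.685e-21 = 4.343e-20 J

4.343e-20


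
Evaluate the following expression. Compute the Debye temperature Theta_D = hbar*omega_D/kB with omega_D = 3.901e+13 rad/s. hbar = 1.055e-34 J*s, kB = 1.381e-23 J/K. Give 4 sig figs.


Step 1: hbar*omega_D = 1.055e-34 * 3.901e+13 = 4.116e-21 J
Step 2: Theta_D = 4.116e-21 / 1.381e-23
Step 3: Theta_D = 298 K

298


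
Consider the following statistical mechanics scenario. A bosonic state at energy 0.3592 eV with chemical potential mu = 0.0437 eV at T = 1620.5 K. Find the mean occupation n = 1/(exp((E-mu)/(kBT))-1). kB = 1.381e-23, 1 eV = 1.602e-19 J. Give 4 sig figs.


Step 1: (E - mu) = 0.3155 eV
Step 2: x = (E-mu)*eV/(kB*T) = 0.3155*1.602e-19/(1.381e-23*1620.5) = 2.258
Step 3: exp(x) = 9.569
Step 4: n = 1/(exp(x)-1) = 0.1167

0.1167


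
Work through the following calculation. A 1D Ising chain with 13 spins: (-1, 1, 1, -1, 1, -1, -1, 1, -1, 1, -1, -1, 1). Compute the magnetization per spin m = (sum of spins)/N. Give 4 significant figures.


Step 1: Count up spins (+1): 6, down spins (-1): 7
Step 2: Total magnetization M = 6 - 7 = -1
Step 3: m = M/N = -1/13 = -0.07692

-0.07692


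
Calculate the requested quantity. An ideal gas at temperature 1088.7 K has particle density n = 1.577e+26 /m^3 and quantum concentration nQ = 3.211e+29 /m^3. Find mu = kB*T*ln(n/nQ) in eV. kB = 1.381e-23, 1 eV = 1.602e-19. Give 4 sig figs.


Step 1: n/nQ = 1.577e+26/3.211e+29 = 0.0004911
Step 2: ln(n/nQ) = -7.619
Step 3: mu = kB*T*ln(n/nQ) = 1.503e-20*-7.619 = -1.145e-19 J
Step 4: Convert to eV: -1.145e-19/1.602e-19 = -0.715 eV

-0.715


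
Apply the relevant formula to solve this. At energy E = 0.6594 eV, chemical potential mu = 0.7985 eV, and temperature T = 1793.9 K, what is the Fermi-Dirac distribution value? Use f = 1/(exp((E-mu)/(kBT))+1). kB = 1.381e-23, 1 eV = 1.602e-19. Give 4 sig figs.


Step 1: (E - mu) = 0.6594 - 0.7985 = -0.1391 eV
Step 2: Convert: (E-mu)*eV = -2.228e-20 J
Step 3: x = (E-mu)*eV/(kB*T) = -0.8995
Step 4: f = 1/(exp(-0.8995)+1) = 0.7108

0.7108


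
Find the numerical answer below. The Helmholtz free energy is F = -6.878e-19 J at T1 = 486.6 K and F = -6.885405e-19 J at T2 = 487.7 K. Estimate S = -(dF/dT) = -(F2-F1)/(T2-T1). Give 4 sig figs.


Step 1: dF = F2 - F1 = -6.885405e-19 - (-6.878e-19) = -7.405e-22 J
Step 2: dT = T2 - T1 = 487.7 - 486.6 = 1.1 K
Step 3: S = -dF/dT = -(-7.405e-22)/1.1 = 6.732e-22 J/K

6.732e-22


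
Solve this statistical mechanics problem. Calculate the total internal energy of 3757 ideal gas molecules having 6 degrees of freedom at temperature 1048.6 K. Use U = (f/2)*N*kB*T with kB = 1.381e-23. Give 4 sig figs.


Step 1: f/2 = 6/2 = 3.0
Step 2: N*kB*T = 3757*1.381e-23*1048.6 = 5.441e-17
Step 3: U = 3.0 * 5.441e-17 = 1.632e-16 J

1.632e-16


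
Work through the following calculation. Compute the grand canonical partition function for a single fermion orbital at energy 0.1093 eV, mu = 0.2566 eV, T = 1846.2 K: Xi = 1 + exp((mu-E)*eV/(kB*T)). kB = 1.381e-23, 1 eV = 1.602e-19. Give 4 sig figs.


Step 1: (mu - E) = 0.2566 - 0.1093 = 0.1473 eV
Step 2: x = (mu-E)*eV/(kB*T) = 0.1473*1.602e-19/(1.381e-23*1846.2) = 0.9255
Step 3: exp(x) = 2.523
Step 4: Xi = 1 + 2.523 = 3.523

3.523


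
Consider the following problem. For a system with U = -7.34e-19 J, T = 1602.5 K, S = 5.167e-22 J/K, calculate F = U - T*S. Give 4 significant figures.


Step 1: T*S = 1602.5 * 5.167e-22 = 8.28e-19 J
Step 2: F = U - T*S = -7.34e-19 - 8.28e-19
Step 3: F = -1.562e-18 J

-1.562e-18


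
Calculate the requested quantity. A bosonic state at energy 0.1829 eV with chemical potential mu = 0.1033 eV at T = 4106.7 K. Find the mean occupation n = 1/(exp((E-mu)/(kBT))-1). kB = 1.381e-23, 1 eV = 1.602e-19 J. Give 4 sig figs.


Step 1: (E - mu) = 0.0796 eV
Step 2: x = (E-mu)*eV/(kB*T) = 0.0796*1.602e-19/(1.381e-23*4106.7) = 0.2248
Step 3: exp(x) = 1.252
Step 4: n = 1/(exp(x)-1) = 3.966

3.966


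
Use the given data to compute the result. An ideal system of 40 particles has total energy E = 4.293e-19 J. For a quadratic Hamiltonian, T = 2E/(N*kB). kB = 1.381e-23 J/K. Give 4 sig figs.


Step 1: Numerator = 2*E = 2*4.293e-19 = 8.586e-19 J
Step 2: Denominator = N*kB = 40*1.381e-23 = 5.524e-22
Step 3: T = 8.586e-19 / 5.524e-22 = 1554 K

1554


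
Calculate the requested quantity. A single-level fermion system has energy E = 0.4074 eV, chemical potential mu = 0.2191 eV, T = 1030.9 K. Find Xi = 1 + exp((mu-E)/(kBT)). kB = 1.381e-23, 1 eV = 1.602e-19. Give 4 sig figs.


Step 1: (mu - E) = 0.2191 - 0.4074 = -0.1883 eV
Step 2: x = (mu-E)*eV/(kB*T) = -0.1883*1.602e-19/(1.381e-23*1030.9) = -2.119
Step 3: exp(x) = 0.1202
Step 4: Xi = 1 + 0.1202 = 1.12

1.12


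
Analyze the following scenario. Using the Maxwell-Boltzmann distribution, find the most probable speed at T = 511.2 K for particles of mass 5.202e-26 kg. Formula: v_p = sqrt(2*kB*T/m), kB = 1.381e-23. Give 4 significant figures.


Step 1: Numerator = 2*kB*T = 2*1.381e-23*511.2 = 1.412e-20
Step 2: Ratio = 1.412e-20 / 5.202e-26 = 2.714e+05
Step 3: v_p = sqrt(2.714e+05) = 521 m/s

521


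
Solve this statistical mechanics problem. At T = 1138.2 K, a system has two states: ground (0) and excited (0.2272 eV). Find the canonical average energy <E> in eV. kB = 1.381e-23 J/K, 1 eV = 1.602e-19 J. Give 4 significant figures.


Step 1: beta*E = 0.2272*1.602e-19/(1.381e-23*1138.2) = 2.316
Step 2: exp(-beta*E) = 0.09871
Step 3: <E> = 0.2272*0.09871/(1+0.09871) = 0.02041 eV

0.02041


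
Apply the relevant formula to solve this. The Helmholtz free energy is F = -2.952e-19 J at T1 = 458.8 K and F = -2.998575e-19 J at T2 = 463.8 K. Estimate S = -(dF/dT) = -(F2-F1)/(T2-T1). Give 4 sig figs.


Step 1: dF = F2 - F1 = -2.998575e-19 - (-2.952e-19) = -4.6575e-21 J
Step 2: dT = T2 - T1 = 463.8 - 458.8 = 5 K
Step 3: S = -dF/dT = -(-4.6575e-21)/5 = 9.315e-22 J/K

9.315e-22


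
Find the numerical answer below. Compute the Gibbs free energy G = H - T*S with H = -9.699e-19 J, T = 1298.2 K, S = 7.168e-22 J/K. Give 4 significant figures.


Step 1: T*S = 1298.2 * 7.168e-22 = 9.305e-19 J
Step 2: G = H - T*S = -9.699e-19 - 9.305e-19
Step 3: G = -1.9e-18 J

-1.9e-18


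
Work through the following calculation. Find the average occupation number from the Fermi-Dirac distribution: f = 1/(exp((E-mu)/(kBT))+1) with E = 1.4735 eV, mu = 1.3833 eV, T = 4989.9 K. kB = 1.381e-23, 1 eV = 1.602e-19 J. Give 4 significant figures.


Step 1: (E - mu) = 1.4735 - 1.3833 = 0.0902 eV
Step 2: Convert: (E-mu)*eV = 1.445e-20 J
Step 3: x = (E-mu)*eV/(kB*T) = 0.2097
Step 4: f = 1/(exp(0.2097)+1) = 0.4478

0.4478


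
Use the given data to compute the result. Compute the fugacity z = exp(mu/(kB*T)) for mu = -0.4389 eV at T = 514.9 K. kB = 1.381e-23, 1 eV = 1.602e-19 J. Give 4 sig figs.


Step 1: Convert mu to Joules: -0.4389*1.602e-19 = -7.031e-20 J
Step 2: kB*T = 1.381e-23*514.9 = 7.111e-21 J
Step 3: mu/(kB*T) = -9.888
Step 4: z = exp(-9.888) = 5.078e-05

5.078e-05


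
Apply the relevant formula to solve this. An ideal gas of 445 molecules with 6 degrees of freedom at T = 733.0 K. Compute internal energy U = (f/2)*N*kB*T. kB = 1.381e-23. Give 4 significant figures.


Step 1: f/2 = 6/2 = 3.0
Step 2: N*kB*T = 445*1.381e-23*733.0 = 4.505e-18
Step 3: U = 3.0 * 4.505e-18 = 1.351e-17 J

1.351e-17


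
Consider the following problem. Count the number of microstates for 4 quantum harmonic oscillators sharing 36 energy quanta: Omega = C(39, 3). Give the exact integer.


Step 1: Use binomial coefficient C(39, 3)
Step 2: Numerator = 39! / 36!
Step 3: Denominator = 3!
Step 4: Omega = 9139

9139


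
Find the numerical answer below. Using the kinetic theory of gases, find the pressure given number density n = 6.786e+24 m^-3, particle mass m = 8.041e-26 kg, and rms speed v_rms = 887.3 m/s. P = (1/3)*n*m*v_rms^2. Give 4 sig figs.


Step 1: v_rms^2 = 887.3^2 = 7.873e+05
Step 2: n*m = 6.786e+24*8.041e-26 = 0.5457
Step 3: P = (1/3)*0.5457*7.873e+05 = 1.432e+05 Pa

1.432e+05


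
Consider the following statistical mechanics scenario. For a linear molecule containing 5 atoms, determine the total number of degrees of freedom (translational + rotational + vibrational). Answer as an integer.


Step 1: Translational DOF = 3
Step 2: Rotational DOF (linear) = 2
Step 3: Vibrational DOF = 3*5 - 5 = 10
Step 4: Total = 3 + 2 + 10 = 15

15


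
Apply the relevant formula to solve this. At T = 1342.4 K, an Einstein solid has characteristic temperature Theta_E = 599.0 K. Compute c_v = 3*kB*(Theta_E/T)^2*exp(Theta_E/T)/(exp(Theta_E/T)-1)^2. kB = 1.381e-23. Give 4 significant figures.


Step 1: x = Theta_E/T = 599.0/1342.4 = 0.4462
Step 2: x^2 = 0.1991
Step 3: exp(x) = 1.562
Step 4: c_v = 3*1.381e-23*0.1991*1.562/(1.562-1)^2 = 4.075e-23

4.075e-23


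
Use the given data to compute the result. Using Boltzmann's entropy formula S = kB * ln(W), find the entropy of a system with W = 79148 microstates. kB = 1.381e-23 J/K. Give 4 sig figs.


Step 1: ln(W) = ln(79148) = 11.28
Step 2: S = kB * ln(W) = 1.381e-23 * 11.28
Step 3: S = 1.558e-22 J/K

1.558e-22


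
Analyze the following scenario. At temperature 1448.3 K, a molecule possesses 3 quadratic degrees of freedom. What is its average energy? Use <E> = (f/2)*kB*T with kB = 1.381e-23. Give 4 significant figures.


Step 1: f/2 = 3/2 = 1.5
Step 2: kB*T = 1.381e-23 * 1448.3 = 2e-20
Step 3: <E> = 1.5 * 2e-20 = 3e-20 J

3e-20


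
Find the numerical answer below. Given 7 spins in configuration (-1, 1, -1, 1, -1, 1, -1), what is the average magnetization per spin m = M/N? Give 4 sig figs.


Step 1: Count up spins (+1): 3, down spins (-1): 4
Step 2: Total magnetization M = 3 - 4 = -1
Step 3: m = M/N = -1/7 = -0.1429

-0.1429


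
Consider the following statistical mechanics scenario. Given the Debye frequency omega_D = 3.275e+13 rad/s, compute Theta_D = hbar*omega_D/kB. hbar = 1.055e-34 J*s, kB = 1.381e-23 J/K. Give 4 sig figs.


Step 1: hbar*omega_D = 1.055e-34 * 3.275e+13 = 3.455e-21 J
Step 2: Theta_D = 3.455e-21 / 1.381e-23
Step 3: Theta_D = 250.2 K

250.2


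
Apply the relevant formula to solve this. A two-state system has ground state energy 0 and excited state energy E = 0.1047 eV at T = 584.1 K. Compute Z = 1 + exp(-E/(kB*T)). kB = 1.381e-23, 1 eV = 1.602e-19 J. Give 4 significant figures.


Step 1: Compute beta*E = E*eV/(kB*T) = 0.1047*1.602e-19/(1.381e-23*584.1) = 2.079
Step 2: exp(-beta*E) = exp(-2.079) = 0.125
Step 3: Z = 1 + 0.125 = 1.125

1.125


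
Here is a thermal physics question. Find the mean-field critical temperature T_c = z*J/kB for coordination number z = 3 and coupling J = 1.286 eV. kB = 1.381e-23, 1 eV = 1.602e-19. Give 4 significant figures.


Step 1: z*J = 3*1.286 = 3.858 eV
Step 2: Convert to Joules: 3.858*1.602e-19 = 6.181e-19 J
Step 3: T_c = 6.181e-19 / 1.381e-23 = 4.475e+04 K

4.475e+04


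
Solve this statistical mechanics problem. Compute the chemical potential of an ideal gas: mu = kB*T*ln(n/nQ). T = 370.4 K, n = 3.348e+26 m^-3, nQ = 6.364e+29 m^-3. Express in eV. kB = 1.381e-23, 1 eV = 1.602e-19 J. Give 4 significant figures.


Step 1: n/nQ = 3.348e+26/6.364e+29 = 0.0005261
Step 2: ln(n/nQ) = -7.55
Step 3: mu = kB*T*ln(n/nQ) = 5.115e-21*-7.55 = -3.862e-20 J
Step 4: Convert to eV: -3.862e-20/1.602e-19 = -0.2411 eV

-0.2411


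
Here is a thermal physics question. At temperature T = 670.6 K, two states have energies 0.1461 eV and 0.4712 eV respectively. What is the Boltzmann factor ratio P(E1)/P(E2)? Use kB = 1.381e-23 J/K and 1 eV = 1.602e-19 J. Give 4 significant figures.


Step 1: Compute energy difference dE = E1 - E2 = 0.1461 - 0.4712 = -0.3251 eV
Step 2: Convert to Joules: dE_J = -0.3251 * 1.602e-19 = -5.208e-20 J
Step 3: Compute exponent = -dE_J / (kB * T) = -(-5.208e-20) / (1.381e-23 * 670.6) = 5.624
Step 4: P(E1)/P(E2) = exp(5.624) = 276.9

276.9


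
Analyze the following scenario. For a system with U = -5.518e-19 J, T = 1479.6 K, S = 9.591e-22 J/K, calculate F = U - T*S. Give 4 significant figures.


Step 1: T*S = 1479.6 * 9.591e-22 = 1.419e-18 J
Step 2: F = U - T*S = -5.518e-19 - 1.419e-18
Step 3: F = -1.971e-18 J

-1.971e-18


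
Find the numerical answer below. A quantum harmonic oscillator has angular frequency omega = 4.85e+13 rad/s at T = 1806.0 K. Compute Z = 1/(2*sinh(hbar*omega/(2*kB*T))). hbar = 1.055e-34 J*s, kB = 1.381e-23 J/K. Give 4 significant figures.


Step 1: Compute x = hbar*omega/(kB*T) = 1.055e-34*4.85e+13/(1.381e-23*1806.0) = 0.2052
Step 2: x/2 = 0.1026
Step 3: sinh(x/2) = 0.1028
Step 4: Z = 1/(2*0.1028) = 4.866

4.866


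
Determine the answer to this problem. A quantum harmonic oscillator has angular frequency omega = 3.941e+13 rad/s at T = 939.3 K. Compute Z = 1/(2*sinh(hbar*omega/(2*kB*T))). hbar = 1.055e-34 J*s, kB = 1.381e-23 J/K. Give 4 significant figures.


Step 1: Compute x = hbar*omega/(kB*T) = 1.055e-34*3.941e+13/(1.381e-23*939.3) = 0.3205
Step 2: x/2 = 0.1603
Step 3: sinh(x/2) = 0.1609
Step 4: Z = 1/(2*0.1609) = 3.107

3.107


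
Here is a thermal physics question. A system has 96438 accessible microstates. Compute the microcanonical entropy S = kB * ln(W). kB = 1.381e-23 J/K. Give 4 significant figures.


Step 1: ln(W) = ln(96438) = 11.48
Step 2: S = kB * ln(W) = 1.381e-23 * 11.48
Step 3: S = 1.585e-22 J/K

1.585e-22


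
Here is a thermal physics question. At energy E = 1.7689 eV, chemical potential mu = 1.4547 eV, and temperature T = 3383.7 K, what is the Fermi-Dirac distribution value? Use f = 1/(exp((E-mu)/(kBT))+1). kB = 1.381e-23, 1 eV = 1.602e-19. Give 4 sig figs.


Step 1: (E - mu) = 1.7689 - 1.4547 = 0.3142 eV
Step 2: Convert: (E-mu)*eV = 5.033e-20 J
Step 3: x = (E-mu)*eV/(kB*T) = 1.077
Step 4: f = 1/(exp(1.077)+1) = 0.254

0.254


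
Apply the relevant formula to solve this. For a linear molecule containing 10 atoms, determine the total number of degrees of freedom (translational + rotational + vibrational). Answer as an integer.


Step 1: Translational DOF = 3
Step 2: Rotational DOF (linear) = 2
Step 3: Vibrational DOF = 3*10 - 5 = 25
Step 4: Total = 3 + 2 + 25 = 30

30


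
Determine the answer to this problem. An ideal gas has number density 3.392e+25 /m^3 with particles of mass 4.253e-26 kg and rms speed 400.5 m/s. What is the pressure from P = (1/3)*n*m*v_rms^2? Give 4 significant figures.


Step 1: v_rms^2 = 400.5^2 = 1.604e+05
Step 2: n*m = 3.392e+25*4.253e-26 = 1.443
Step 3: P = (1/3)*1.443*1.604e+05 = 7.713e+04 Pa

7.713e+04


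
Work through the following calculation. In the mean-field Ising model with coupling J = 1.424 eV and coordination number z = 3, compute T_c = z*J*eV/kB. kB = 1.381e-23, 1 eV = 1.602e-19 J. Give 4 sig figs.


Step 1: z*J = 3*1.424 = 4.272 eV
Step 2: Convert to Joules: 4.272*1.602e-19 = 6.844e-19 J
Step 3: T_c = 6.844e-19 / 1.381e-23 = 4.956e+04 K

4.956e+04


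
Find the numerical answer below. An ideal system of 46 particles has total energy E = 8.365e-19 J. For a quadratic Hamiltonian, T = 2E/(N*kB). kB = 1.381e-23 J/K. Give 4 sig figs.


Step 1: Numerator = 2*E = 2*8.365e-19 = 1.673e-18 J
Step 2: Denominator = N*kB = 46*1.381e-23 = 6.353e-22
Step 3: T = 1.673e-18 / 6.353e-22 = 2634 K

2634


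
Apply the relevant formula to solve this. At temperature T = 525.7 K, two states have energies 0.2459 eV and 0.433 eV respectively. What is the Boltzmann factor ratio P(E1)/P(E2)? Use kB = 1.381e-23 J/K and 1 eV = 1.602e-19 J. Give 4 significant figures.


Step 1: Compute energy difference dE = E1 - E2 = 0.2459 - 0.433 = -0.1871 eV
Step 2: Convert to Joules: dE_J = -0.1871 * 1.602e-19 = -2.997e-20 J
Step 3: Compute exponent = -dE_J / (kB * T) = -(-2.997e-20) / (1.381e-23 * 525.7) = 4.129
Step 4: P(E1)/P(E2) = exp(4.129) = 62.09

62.09


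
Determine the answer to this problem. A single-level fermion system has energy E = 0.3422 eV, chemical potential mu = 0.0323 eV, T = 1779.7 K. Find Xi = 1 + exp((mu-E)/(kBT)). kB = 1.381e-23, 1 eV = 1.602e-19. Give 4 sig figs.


Step 1: (mu - E) = 0.0323 - 0.3422 = -0.3099 eV
Step 2: x = (mu-E)*eV/(kB*T) = -0.3099*1.602e-19/(1.381e-23*1779.7) = -2.02
Step 3: exp(x) = 0.1327
Step 4: Xi = 1 + 0.1327 = 1.133

1.133


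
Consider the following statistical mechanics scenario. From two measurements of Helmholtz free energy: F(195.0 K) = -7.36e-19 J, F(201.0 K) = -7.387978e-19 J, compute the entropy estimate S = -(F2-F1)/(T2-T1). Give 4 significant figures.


Step 1: dF = F2 - F1 = -7.387978e-19 - (-7.36e-19) = -2.7978e-21 J
Step 2: dT = T2 - T1 = 201.0 - 195.0 = 6 K
Step 3: S = -dF/dT = -(-2.7978e-21)/6 = 4.663e-22 J/K

4.663e-22


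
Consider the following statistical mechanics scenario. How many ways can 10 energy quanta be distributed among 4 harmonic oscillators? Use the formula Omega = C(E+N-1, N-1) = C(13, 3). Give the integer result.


Step 1: Use binomial coefficient C(13, 3)
Step 2: Numerator = 13! / 10!
Step 3: Denominator = 3!
Step 4: Omega = 286

286


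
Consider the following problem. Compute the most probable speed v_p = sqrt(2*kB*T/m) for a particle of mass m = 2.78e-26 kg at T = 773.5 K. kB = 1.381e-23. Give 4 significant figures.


Step 1: Numerator = 2*kB*T = 2*1.381e-23*773.5 = 2.136e-20
Step 2: Ratio = 2.136e-20 / 2.78e-26 = 7.685e+05
Step 3: v_p = sqrt(7.685e+05) = 876.6 m/s

876.6


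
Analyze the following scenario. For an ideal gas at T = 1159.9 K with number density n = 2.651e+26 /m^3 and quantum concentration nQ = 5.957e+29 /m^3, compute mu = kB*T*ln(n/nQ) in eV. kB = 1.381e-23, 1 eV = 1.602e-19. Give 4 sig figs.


Step 1: n/nQ = 2.651e+26/5.957e+29 = 0.000445
Step 2: ln(n/nQ) = -7.717
Step 3: mu = kB*T*ln(n/nQ) = 1.602e-20*-7.717 = -1.236e-19 J
Step 4: Convert to eV: -1.236e-19/1.602e-19 = -0.7717 eV

-0.7717


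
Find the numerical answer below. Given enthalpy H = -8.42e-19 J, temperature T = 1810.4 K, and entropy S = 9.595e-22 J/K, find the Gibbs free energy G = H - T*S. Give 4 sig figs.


Step 1: T*S = 1810.4 * 9.595e-22 = 1.737e-18 J
Step 2: G = H - T*S = -8.42e-19 - 1.737e-18
Step 3: G = -2.579e-18 J

-2.579e-18


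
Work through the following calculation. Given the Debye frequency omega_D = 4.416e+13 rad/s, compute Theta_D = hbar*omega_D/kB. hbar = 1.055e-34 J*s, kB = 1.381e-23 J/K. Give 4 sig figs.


Step 1: hbar*omega_D = 1.055e-34 * 4.416e+13 = 4.659e-21 J
Step 2: Theta_D = 4.659e-21 / 1.381e-23
Step 3: Theta_D = 337.4 K

337.4


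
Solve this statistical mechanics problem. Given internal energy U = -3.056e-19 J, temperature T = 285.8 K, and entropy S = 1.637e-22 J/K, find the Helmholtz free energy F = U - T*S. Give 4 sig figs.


Step 1: T*S = 285.8 * 1.637e-22 = 4.679e-20 J
Step 2: F = U - T*S = -3.056e-19 - 4.679e-20
Step 3: F = -3.524e-19 J

-3.524e-19


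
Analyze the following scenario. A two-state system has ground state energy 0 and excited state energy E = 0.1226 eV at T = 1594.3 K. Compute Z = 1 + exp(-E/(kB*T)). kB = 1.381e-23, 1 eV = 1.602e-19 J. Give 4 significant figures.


Step 1: Compute beta*E = E*eV/(kB*T) = 0.1226*1.602e-19/(1.381e-23*1594.3) = 0.8921
Step 2: exp(-beta*E) = exp(-0.8921) = 0.4098
Step 3: Z = 1 + 0.4098 = 1.41

1.41


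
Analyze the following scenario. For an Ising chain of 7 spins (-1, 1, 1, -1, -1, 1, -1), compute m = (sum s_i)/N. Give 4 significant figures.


Step 1: Count up spins (+1): 3, down spins (-1): 4
Step 2: Total magnetization M = 3 - 4 = -1
Step 3: m = M/N = -1/7 = -0.1429

-0.1429


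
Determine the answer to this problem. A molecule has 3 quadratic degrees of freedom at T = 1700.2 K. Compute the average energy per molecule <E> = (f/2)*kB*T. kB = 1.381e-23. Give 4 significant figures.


Step 1: f/2 = 3/2 = 1.5
Step 2: kB*T = 1.381e-23 * 1700.2 = 2.348e-20
Step 3: <E> = 1.5 * 2.348e-20 = 3.522e-20 J

3.522e-20


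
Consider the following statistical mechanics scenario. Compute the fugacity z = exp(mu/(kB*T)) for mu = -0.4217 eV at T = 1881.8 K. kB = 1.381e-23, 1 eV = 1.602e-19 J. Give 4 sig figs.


Step 1: Convert mu to Joules: -0.4217*1.602e-19 = -6.756e-20 J
Step 2: kB*T = 1.381e-23*1881.8 = 2.599e-20 J
Step 3: mu/(kB*T) = -2.6
Step 4: z = exp(-2.6) = 0.07431

0.07431


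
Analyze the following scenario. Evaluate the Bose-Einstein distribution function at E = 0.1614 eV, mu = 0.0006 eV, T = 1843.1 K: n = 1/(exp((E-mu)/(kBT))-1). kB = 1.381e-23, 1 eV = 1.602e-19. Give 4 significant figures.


Step 1: (E - mu) = 0.1608 eV
Step 2: x = (E-mu)*eV/(kB*T) = 0.1608*1.602e-19/(1.381e-23*1843.1) = 1.012
Step 3: exp(x) = 2.751
Step 4: n = 1/(exp(x)-1) = 0.571

0.571


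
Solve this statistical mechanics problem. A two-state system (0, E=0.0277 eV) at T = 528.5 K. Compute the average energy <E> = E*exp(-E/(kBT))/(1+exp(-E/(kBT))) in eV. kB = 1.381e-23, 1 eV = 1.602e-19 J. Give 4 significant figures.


Step 1: beta*E = 0.0277*1.602e-19/(1.381e-23*528.5) = 0.608
Step 2: exp(-beta*E) = 0.5444
Step 3: <E> = 0.0277*0.5444/(1+0.5444) = 0.009765 eV

0.009765


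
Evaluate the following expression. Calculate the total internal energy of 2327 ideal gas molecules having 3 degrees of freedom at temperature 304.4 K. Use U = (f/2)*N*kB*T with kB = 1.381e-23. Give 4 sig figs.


Step 1: f/2 = 3/2 = 1.5
Step 2: N*kB*T = 2327*1.381e-23*304.4 = 9.782e-18
Step 3: U = 1.5 * 9.782e-18 = 1.467e-17 J

1.467e-17


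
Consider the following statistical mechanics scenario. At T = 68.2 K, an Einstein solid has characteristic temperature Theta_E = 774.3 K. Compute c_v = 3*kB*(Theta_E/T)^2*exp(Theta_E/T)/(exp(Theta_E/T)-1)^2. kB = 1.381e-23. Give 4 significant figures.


Step 1: x = Theta_E/T = 774.3/68.2 = 11.35
Step 2: x^2 = 128.9
Step 3: exp(x) = 8.525e+04
Step 4: c_v = 3*1.381e-23*128.9*8.525e+04/(8.525e+04-1)^2 = 6.264e-26

6.264e-26


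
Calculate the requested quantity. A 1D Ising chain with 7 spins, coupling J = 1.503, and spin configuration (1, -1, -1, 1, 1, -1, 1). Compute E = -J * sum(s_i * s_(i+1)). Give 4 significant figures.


Step 1: Nearest-neighbor products: -1, 1, -1, 1, -1, -1
Step 2: Sum of products = -2
Step 3: E = -1.503 * -2 = 3.006

3.006


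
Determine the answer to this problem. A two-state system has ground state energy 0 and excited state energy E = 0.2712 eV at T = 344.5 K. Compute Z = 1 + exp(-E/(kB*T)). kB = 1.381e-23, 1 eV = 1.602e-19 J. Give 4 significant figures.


Step 1: Compute beta*E = E*eV/(kB*T) = 0.2712*1.602e-19/(1.381e-23*344.5) = 9.132
Step 2: exp(-beta*E) = exp(-9.132) = 0.0001081
Step 3: Z = 1 + 0.0001081 = 1

1


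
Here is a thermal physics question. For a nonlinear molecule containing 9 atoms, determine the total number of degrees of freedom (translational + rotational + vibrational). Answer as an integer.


Step 1: Translational DOF = 3
Step 2: Rotational DOF (nonlinear) = 3
Step 3: Vibrational DOF = 3*9 - 6 = 21
Step 4: Total = 3 + 3 + 21 = 27

27


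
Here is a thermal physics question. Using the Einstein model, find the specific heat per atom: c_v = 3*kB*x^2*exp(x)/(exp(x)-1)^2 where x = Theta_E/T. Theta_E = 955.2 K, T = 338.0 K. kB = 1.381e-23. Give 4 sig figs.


Step 1: x = Theta_E/T = 955.2/338.0 = 2.826
Step 2: x^2 = 7.986
Step 3: exp(x) = 16.88
Step 4: c_v = 3*1.381e-23*7.986*16.88/(16.88-1)^2 = 2.215e-23

2.215e-23


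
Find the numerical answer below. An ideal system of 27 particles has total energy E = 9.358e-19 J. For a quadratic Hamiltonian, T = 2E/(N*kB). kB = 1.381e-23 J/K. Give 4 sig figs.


Step 1: Numerator = 2*E = 2*9.358e-19 = 1.872e-18 J
Step 2: Denominator = N*kB = 27*1.381e-23 = 3.729e-22
Step 3: T = 1.872e-18 / 3.729e-22 = 5019 K

5019


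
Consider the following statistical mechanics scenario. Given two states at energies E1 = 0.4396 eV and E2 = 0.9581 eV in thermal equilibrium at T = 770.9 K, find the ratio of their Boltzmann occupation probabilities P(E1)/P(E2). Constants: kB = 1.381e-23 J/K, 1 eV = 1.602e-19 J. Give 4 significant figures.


Step 1: Compute energy difference dE = E1 - E2 = 0.4396 - 0.9581 = -0.5185 eV
Step 2: Convert to Joules: dE_J = -0.5185 * 1.602e-19 = -8.306e-20 J
Step 3: Compute exponent = -dE_J / (kB * T) = -(-8.306e-20) / (1.381e-23 * 770.9) = 7.802
Step 4: P(E1)/P(E2) = exp(7.802) = 2446

2446


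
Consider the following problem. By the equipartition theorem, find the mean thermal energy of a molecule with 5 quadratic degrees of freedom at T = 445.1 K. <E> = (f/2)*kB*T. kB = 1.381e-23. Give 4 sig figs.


Step 1: f/2 = 5/2 = 2.5
Step 2: kB*T = 1.381e-23 * 445.1 = 6.147e-21
Step 3: <E> = 2.5 * 6.147e-21 = 1.537e-20 J

1.537e-20


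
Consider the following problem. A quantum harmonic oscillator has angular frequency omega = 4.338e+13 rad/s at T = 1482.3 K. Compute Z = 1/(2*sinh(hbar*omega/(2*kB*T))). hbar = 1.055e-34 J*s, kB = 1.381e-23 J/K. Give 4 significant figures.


Step 1: Compute x = hbar*omega/(kB*T) = 1.055e-34*4.338e+13/(1.381e-23*1482.3) = 0.2236
Step 2: x/2 = 0.1118
Step 3: sinh(x/2) = 0.112
Step 4: Z = 1/(2*0.112) = 4.464

4.464


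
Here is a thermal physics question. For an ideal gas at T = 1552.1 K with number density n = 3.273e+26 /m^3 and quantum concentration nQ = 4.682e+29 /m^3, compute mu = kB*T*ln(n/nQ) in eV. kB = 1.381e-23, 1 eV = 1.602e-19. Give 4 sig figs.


Step 1: n/nQ = 3.273e+26/4.682e+29 = 0.0006991
Step 2: ln(n/nQ) = -7.266
Step 3: mu = kB*T*ln(n/nQ) = 2.143e-20*-7.266 = -1.557e-19 J
Step 4: Convert to eV: -1.557e-19/1.602e-19 = -0.9721 eV

-0.9721


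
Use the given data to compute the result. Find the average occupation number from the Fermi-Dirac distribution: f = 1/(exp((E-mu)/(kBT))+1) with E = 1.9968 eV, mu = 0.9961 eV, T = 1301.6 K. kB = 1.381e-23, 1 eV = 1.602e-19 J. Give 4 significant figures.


Step 1: (E - mu) = 1.9968 - 0.9961 = 1.001 eV
Step 2: Convert: (E-mu)*eV = 1.603e-19 J
Step 3: x = (E-mu)*eV/(kB*T) = 8.919
Step 4: f = 1/(exp(8.919)+1) = 0.0001339

0.0001339


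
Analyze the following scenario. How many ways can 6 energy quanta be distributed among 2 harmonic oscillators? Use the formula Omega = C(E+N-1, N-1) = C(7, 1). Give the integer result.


Step 1: Use binomial coefficient C(7, 1)
Step 2: Numerator = 7! / 6!
Step 3: Denominator = 1!
Step 4: Omega = 7

7


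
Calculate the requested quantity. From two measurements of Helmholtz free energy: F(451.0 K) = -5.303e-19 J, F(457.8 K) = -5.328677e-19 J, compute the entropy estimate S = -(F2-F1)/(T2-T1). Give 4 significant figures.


Step 1: dF = F2 - F1 = -5.328677e-19 - (-5.303e-19) = -2.5677e-21 J
Step 2: dT = T2 - T1 = 457.8 - 451.0 = 6.8 K
Step 3: S = -dF/dT = -(-2.5677e-21)/6.8 = 3.776e-22 J/K

3.776e-22


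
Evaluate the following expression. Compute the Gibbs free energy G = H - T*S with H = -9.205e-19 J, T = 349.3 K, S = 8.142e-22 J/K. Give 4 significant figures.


Step 1: T*S = 349.3 * 8.142e-22 = 2.844e-19 J
Step 2: G = H - T*S = -9.205e-19 - 2.844e-19
Step 3: G = -1.205e-18 J

-1.205e-18


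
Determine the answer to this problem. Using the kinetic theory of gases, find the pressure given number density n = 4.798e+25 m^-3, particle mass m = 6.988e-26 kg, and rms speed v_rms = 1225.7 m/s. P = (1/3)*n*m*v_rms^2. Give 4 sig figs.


Step 1: v_rms^2 = 1225.7^2 = 1.502e+06
Step 2: n*m = 4.798e+25*6.988e-26 = 3.353
Step 3: P = (1/3)*3.353*1.502e+06 = 1.679e+06 Pa

1.679e+06


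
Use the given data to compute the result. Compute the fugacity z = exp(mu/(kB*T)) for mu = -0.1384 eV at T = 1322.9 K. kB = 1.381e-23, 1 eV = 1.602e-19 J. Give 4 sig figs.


Step 1: Convert mu to Joules: -0.1384*1.602e-19 = -2.217e-20 J
Step 2: kB*T = 1.381e-23*1322.9 = 1.827e-20 J
Step 3: mu/(kB*T) = -1.214
Step 4: z = exp(-1.214) = 0.2971

0.2971


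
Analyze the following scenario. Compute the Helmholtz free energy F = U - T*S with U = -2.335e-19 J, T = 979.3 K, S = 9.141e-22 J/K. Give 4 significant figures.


Step 1: T*S = 979.3 * 9.141e-22 = 8.952e-19 J
Step 2: F = U - T*S = -2.335e-19 - 8.952e-19
Step 3: F = -1.129e-18 J

-1.129e-18


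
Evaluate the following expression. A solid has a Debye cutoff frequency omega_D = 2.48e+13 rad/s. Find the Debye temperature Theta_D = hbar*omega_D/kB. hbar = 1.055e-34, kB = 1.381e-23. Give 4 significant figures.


Step 1: hbar*omega_D = 1.055e-34 * 2.48e+13 = 2.616e-21 J
Step 2: Theta_D = 2.616e-21 / 1.381e-23
Step 3: Theta_D = 189.5 K

189.5


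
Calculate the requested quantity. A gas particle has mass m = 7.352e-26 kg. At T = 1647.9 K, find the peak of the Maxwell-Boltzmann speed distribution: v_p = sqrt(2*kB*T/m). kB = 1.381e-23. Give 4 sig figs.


Step 1: Numerator = 2*kB*T = 2*1.381e-23*1647.9 = 4.551e-20
Step 2: Ratio = 4.551e-20 / 7.352e-26 = 6.191e+05
Step 3: v_p = sqrt(6.191e+05) = 786.8 m/s

786.8


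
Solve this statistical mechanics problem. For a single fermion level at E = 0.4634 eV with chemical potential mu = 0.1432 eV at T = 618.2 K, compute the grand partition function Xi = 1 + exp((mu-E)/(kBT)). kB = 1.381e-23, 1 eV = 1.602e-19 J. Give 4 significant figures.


Step 1: (mu - E) = 0.1432 - 0.4634 = -0.3202 eV
Step 2: x = (mu-E)*eV/(kB*T) = -0.3202*1.602e-19/(1.381e-23*618.2) = -6.008
Step 3: exp(x) = 0.002458
Step 4: Xi = 1 + 0.002458 = 1.002

1.002


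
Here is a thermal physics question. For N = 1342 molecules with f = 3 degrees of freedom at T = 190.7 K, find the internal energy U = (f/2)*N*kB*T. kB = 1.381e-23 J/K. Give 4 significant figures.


Step 1: f/2 = 3/2 = 1.5
Step 2: N*kB*T = 1342*1.381e-23*190.7 = 3.534e-18
Step 3: U = 1.5 * 3.534e-18 = 5.301e-18 J

5.301e-18


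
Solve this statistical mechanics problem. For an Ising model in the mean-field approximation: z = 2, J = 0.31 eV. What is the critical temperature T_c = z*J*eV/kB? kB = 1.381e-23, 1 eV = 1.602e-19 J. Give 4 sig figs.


Step 1: z*J = 2*0.31 = 0.62 eV
Step 2: Convert to Joules: 0.62*1.602e-19 = 9.932e-20 J
Step 3: T_c = 9.932e-20 / 1.381e-23 = 7192 K

7192


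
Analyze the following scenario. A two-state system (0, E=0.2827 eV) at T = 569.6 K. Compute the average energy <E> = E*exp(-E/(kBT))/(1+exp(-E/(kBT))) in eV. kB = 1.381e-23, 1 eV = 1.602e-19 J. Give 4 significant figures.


Step 1: beta*E = 0.2827*1.602e-19/(1.381e-23*569.6) = 5.757
Step 2: exp(-beta*E) = 0.003159
Step 3: <E> = 0.2827*0.003159/(1+0.003159) = 0.0008903 eV

0.0008903


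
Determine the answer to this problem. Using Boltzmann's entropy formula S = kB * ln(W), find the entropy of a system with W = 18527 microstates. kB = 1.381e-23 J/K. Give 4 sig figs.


Step 1: ln(W) = ln(18527) = 9.827
Step 2: S = kB * ln(W) = 1.381e-23 * 9.827
Step 3: S = 1.357e-22 J/K

1.357e-22


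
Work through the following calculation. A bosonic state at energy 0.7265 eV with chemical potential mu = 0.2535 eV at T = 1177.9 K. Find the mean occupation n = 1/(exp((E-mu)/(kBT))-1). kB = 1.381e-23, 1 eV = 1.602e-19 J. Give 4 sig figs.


Step 1: (E - mu) = 0.473 eV
Step 2: x = (E-mu)*eV/(kB*T) = 0.473*1.602e-19/(1.381e-23*1177.9) = 4.658
Step 3: exp(x) = 105.4
Step 4: n = 1/(exp(x)-1) = 0.009574

0.009574


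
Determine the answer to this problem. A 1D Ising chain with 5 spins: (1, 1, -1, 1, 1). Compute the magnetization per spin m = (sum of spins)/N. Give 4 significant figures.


Step 1: Count up spins (+1): 4, down spins (-1): 1
Step 2: Total magnetization M = 4 - 1 = 3
Step 3: m = M/N = 3/5 = 0.6

0.6


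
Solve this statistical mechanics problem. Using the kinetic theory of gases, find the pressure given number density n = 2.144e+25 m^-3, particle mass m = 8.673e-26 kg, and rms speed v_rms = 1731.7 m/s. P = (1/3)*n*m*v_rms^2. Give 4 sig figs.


Step 1: v_rms^2 = 1731.7^2 = 2.999e+06
Step 2: n*m = 2.144e+25*8.673e-26 = 1.859
Step 3: P = (1/3)*1.859*2.999e+06 = 1.859e+06 Pa

1.859e+06


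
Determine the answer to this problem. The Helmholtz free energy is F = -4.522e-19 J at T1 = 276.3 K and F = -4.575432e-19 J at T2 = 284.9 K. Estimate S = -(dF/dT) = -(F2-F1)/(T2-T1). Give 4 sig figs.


Step 1: dF = F2 - F1 = -4.575432e-19 - (-4.522e-19) = -5.3432e-21 J
Step 2: dT = T2 - T1 = 284.9 - 276.3 = 8.6 K
Step 3: S = -dF/dT = -(-5.3432e-21)/8.6 = 6.213e-22 J/K

6.213e-22


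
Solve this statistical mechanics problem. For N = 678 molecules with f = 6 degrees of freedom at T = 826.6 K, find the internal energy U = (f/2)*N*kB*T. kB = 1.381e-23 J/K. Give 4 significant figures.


Step 1: f/2 = 6/2 = 3.0
Step 2: N*kB*T = 678*1.381e-23*826.6 = 7.74e-18
Step 3: U = 3.0 * 7.74e-18 = 2.322e-17 J

2.322e-17


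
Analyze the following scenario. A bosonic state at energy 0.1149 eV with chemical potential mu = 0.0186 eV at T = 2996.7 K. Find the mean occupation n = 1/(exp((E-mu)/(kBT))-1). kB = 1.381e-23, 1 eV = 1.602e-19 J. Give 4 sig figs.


Step 1: (E - mu) = 0.0963 eV
Step 2: x = (E-mu)*eV/(kB*T) = 0.0963*1.602e-19/(1.381e-23*2996.7) = 0.3728
Step 3: exp(x) = 1.452
Step 4: n = 1/(exp(x)-1) = 2.214

2.214


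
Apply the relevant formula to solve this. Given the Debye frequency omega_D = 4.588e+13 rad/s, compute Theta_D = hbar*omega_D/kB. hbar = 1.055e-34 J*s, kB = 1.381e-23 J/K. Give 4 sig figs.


Step 1: hbar*omega_D = 1.055e-34 * 4.588e+13 = 4.84e-21 J
Step 2: Theta_D = 4.84e-21 / 1.381e-23
Step 3: Theta_D = 350.5 K

350.5


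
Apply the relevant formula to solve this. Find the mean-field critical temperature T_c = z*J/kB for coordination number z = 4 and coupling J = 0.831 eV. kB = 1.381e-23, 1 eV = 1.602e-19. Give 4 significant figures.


Step 1: z*J = 4*0.831 = 3.324 eV
Step 2: Convert to Joules: 3.324*1.602e-19 = 5.325e-19 J
Step 3: T_c = 5.325e-19 / 1.381e-23 = 3.856e+04 K

3.856e+04


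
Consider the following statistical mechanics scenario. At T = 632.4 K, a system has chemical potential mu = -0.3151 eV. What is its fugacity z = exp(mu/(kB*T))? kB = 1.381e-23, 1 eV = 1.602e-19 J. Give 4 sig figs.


Step 1: Convert mu to Joules: -0.3151*1.602e-19 = -5.048e-20 J
Step 2: kB*T = 1.381e-23*632.4 = 8.733e-21 J
Step 3: mu/(kB*T) = -5.78
Step 4: z = exp(-5.78) = 0.003089

0.003089


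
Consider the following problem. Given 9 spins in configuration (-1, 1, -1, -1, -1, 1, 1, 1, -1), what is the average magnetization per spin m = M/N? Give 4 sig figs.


Step 1: Count up spins (+1): 4, down spins (-1): 5
Step 2: Total magnetization M = 4 - 5 = -1
Step 3: m = M/N = -1/9 = -0.1111

-0.1111
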